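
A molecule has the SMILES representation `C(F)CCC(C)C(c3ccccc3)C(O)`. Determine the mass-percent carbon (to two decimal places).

74.25%

Atom tally by fragment:
  FCH2 → C:1 H:2 F:1
  CH2 → C:1 H:2
  CH2 → C:1 H:2
  CH(CH3) → C:2 H:4
  CH(C6H5) → C:7 H:6
  CH2OH → C:1 H:3 O:1
Element totals:
  C: 13
  H: 19
  F: 1
  O: 1
Molecular formula: C13H19FO.
Molar mass = 210.292 g/mol.
Mass from C: 13 × 12.011 = 156.143 g/mol.
%C = 156.143 / 210.292 × 100 = 74.25%.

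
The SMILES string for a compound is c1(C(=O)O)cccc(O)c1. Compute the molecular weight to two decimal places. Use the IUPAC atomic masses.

Atom tally by fragment:
  benzene ring core → C:6 H:6
  (− 2 ring H displaced by substituents)
  + COOH → C:1 H:1 O:2
  + OH → O:1 H:1
Element totals:
  C: 7
  H: 6
  O: 3
Molecular formula: C7H6O3.
  M = 7(12.011) + 6(1.008) + 3(15.999)
    = 84.077 + 6.048 + 47.997 = 138.122

138.12 g/mol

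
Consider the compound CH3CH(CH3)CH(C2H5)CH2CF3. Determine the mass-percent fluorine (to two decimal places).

33.88%

Atom tally by fragment:
  CH3 → C:1 H:3
  CH(CH3) → C:2 H:4
  CH(C2H5) → C:3 H:6
  CH2CF3 → C:2 H:2 F:3
Element totals:
  C: 8
  H: 15
  F: 3
Molecular formula: C8H15F3.
Molar mass = 168.202 g/mol.
Mass from F: 3 × 18.998 = 56.994 g/mol.
%F = 56.994 / 168.202 × 100 = 33.88%.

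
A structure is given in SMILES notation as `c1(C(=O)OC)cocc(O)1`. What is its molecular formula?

Atom tally by fragment:
  furan ring core → C:4 H:4 O:1
  (− 2 ring H displaced by substituents)
  + COOCH3 → C:2 H:3 O:2
  + OH → O:1 H:1
Element totals:
  C: 6
  H: 6
  O: 4

C6H6O4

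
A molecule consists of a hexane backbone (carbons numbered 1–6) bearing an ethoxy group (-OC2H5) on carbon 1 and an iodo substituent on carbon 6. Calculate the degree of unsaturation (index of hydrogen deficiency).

0

Atom tally by fragment:
  C2H5OCH2 → C:3 H:7 O:1
  CH2 → C:1 H:2
  CH2 → C:1 H:2
  CH2 → C:1 H:2
  CH2 → C:1 H:2
  CH2I → C:1 H:2 I:1
Element totals:
  C: 8
  H: 17
  I: 1
  O: 1
Molecular formula: C8H17IO.
DoU = (2C + 2 + N − H − X) / 2 = (2·8 + 2 + 0 − 17 − 1) / 2 = 0.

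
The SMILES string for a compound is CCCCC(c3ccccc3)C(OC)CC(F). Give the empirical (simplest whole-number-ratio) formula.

C15H23FO

Atom tally by fragment:
  CH3 → C:1 H:3
  CH2 → C:1 H:2
  CH2 → C:1 H:2
  CH2 → C:1 H:2
  CH(C6H5) → C:7 H:6
  CH(OCH3) → C:2 H:4 O:1
  CH2 → C:1 H:2
  CH2F → C:1 H:2 F:1
Element totals:
  C: 15
  H: 23
  F: 1
  O: 1
Molecular formula: C15H23FO.
gcd of subscripts (15, 1, 23, 1) = 1, so the empirical formula equals the molecular formula.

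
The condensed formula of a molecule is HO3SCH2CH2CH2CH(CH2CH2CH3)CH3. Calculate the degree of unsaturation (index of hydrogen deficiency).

0

Atom tally by fragment:
  HO3SCH2 → C:1 H:3 S:1 O:3
  CH2 → C:1 H:2
  CH2 → C:1 H:2
  CH(CH2CH2CH3) → C:4 H:8
  CH3 → C:1 H:3
Element totals:
  C: 8
  H: 18
  O: 3
  S: 1
Molecular formula: C8H18O3S.
DoU = (2C + 2 + N − H − X) / 2 = (2·8 + 2 + 0 − 18 − 0) / 2 = 0.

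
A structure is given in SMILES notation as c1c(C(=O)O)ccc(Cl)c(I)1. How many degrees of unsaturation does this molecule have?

Atom tally by fragment:
  benzene ring core → C:6 H:6
  (− 3 ring H displaced by substituents)
  + COOH → C:1 H:1 O:2
  + Cl → Cl:1
  + I → I:1
Element totals:
  C: 7
  H: 4
  Cl: 1
  I: 1
  O: 2
Molecular formula: C7H4ClIO2.
DoU = (2C + 2 + N − H − X) / 2 = (2·7 + 2 + 0 − 4 − 2) / 2 = 5.

5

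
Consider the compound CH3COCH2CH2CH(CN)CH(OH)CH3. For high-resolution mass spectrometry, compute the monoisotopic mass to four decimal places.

155.0946

Element totals:
  C: 8
  H: 13
  N: 1
  O: 2
Molecular formula: C8H13NO2.
  M = 8(12.0) + 13(1.007825) + 14.003074 + 2(15.994915)
    = 96.000000 + 13.101725 + 14.003074 + 31.989830 = 155.094629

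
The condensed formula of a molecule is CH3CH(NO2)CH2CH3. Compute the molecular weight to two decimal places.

103.12 g/mol

Element totals:
  C: 4
  H: 9
  N: 1
  O: 2
Molecular formula: C4H9NO2.
  M = 4(12.011) + 9(1.008) + 14.007 + 2(15.999)
    = 48.044 + 9.072 + 14.007 + 31.998 = 103.121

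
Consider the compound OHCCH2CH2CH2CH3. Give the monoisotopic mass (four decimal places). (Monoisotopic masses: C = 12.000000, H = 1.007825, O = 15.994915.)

86.0732

Atom tally by fragment:
  OHCCH2 → C:2 H:3 O:1
  CH2 → C:1 H:2
  CH2 → C:1 H:2
  CH3 → C:1 H:3
Element totals:
  C: 5
  H: 10
  O: 1
Molecular formula: C5H10O.
  M = 5(12.0) + 10(1.007825) + 15.994915
    = 60.000000 + 10.078250 + 15.994915 = 86.073165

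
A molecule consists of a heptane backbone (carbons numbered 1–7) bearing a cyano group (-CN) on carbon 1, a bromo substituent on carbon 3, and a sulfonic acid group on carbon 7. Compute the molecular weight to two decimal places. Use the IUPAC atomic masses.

284.17 g/mol

Atom tally by fragment:
  NCCH2 → C:2 H:2 N:1
  CH2 → C:1 H:2
  CH(Br) → C:1 H:1 Br:1
  CH2 → C:1 H:2
  CH2 → C:1 H:2
  CH2 → C:1 H:2
  CH2SO3H → C:1 H:3 S:1 O:3
Element totals:
  C: 8
  H: 14
  Br: 1
  N: 1
  O: 3
  S: 1
Molecular formula: C8H14BrNO3S.
  M = 8(12.011) + 14(1.008) + 79.904 + 14.007 + 3(15.999) + 32.06
    = 96.088 + 14.112 + 79.904 + 14.007 + 47.997 + 32.060 = 284.168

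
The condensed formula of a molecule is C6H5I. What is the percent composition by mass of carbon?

35.32%

Atom tally by fragment:
  benzene ring core → C:6 H:6
  (− 1 ring H displaced by substituents)
  + I → I:1
Element totals:
  C: 6
  H: 5
  I: 1
Molecular formula: C6H5I.
Molar mass = 204.010 g/mol.
Mass from C: 6 × 12.011 = 72.066 g/mol.
%C = 72.066 / 204.010 × 100 = 35.32%.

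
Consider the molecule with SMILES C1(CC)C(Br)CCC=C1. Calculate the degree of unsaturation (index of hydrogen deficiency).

2

Atom tally by fragment:
  cyclohexene ring core → C:6 H:10
  (− 2 ring H displaced by substituents)
  + C2H5 → C:2 H:5
  + Br → Br:1
Element totals:
  C: 8
  H: 13
  Br: 1
Molecular formula: C8H13Br.
DoU = (2C + 2 + N − H − X) / 2 = (2·8 + 2 + 0 − 13 − 1) / 2 = 2.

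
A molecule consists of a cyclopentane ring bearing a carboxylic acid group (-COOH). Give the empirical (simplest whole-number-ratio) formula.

C3H5O

Atom tally by fragment:
  cyclopentane ring core → C:5 H:10
  (− 1 ring H displaced by substituents)
  + COOH → C:1 H:1 O:2
Element totals:
  C: 6
  H: 10
  O: 2
Molecular formula: C6H10O2.
gcd of subscripts = 2; dividing each by 2:
  C: 6/2 = 3
  H: 10/2 = 5
  O: 2/2 = 1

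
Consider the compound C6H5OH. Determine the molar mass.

Atom tally by fragment:
  benzene ring core → C:6 H:6
  (− 1 ring H displaced by substituents)
  + OH → O:1 H:1
Element totals:
  C: 6
  H: 6
  O: 1
Molecular formula: C6H6O.
  M = 6(12.011) + 6(1.008) + 15.999
    = 72.066 + 6.048 + 15.999 = 94.113

94.11 g/mol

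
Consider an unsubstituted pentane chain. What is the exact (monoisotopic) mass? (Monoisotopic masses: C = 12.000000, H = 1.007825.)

Atom tally by fragment:
  CH3 → C:1 H:3
  CH2 → C:1 H:2
  CH2 → C:1 H:2
  CH2 → C:1 H:2
  CH3 → C:1 H:3
Element totals:
  C: 5
  H: 12
Molecular formula: C5H12.
  M = 5(12.0) + 12(1.007825)
    = 60.000000 + 12.093900 = 72.093900

72.0939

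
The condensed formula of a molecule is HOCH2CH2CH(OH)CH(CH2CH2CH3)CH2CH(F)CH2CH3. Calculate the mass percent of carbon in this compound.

64.04%

Atom tally by fragment:
  HOCH2CH2 → C:2 H:5 O:1
  CH(OH) → C:1 H:2 O:1
  CH(CH2CH2CH3) → C:4 H:8
  CH2 → C:1 H:2
  CH(F) → C:1 H:1 F:1
  CH2 → C:1 H:2
  CH3 → C:1 H:3
Element totals:
  C: 11
  H: 23
  F: 1
  O: 2
Molecular formula: C11H23FO2.
Molar mass = 206.301 g/mol.
Mass from C: 11 × 12.011 = 132.121 g/mol.
%C = 132.121 / 206.301 × 100 = 64.04%.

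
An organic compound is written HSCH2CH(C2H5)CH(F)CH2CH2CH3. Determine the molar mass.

164.28 g/mol

Element totals:
  C: 8
  H: 17
  F: 1
  S: 1
Molecular formula: C8H17FS.
  M = 8(12.011) + 17(1.008) + 18.998 + 32.06
    = 96.088 + 17.136 + 18.998 + 32.060 = 164.282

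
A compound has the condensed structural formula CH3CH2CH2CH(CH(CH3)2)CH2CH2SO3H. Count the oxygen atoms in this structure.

3

Element totals:
  C: 9
  H: 20
  O: 3
  S: 1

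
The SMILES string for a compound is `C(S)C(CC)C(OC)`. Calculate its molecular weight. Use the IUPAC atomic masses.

Atom tally by fragment:
  HSCH2 → C:1 H:3 S:1
  CH(C2H5) → C:3 H:6
  CH2OCH3 → C:2 H:5 O:1
Element totals:
  C: 6
  H: 14
  O: 1
  S: 1
Molecular formula: C6H14OS.
  M = 6(12.011) + 14(1.008) + 15.999 + 32.06
    = 72.066 + 14.112 + 15.999 + 32.060 = 134.237

134.24 g/mol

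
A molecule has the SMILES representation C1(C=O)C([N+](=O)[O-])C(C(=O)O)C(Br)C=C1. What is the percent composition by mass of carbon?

34.56%

Atom tally by fragment:
  cyclohexene ring core → C:6 H:10
  (− 4 ring H displaced by substituents)
  + CHO → C:1 H:1 O:1
  + NO2 → N:1 O:2
  + COOH → C:1 H:1 O:2
  + Br → Br:1
Element totals:
  C: 8
  H: 8
  Br: 1
  N: 1
  O: 5
Molecular formula: C8H8BrNO5.
Molar mass = 278.058 g/mol.
Mass from C: 8 × 12.011 = 96.088 g/mol.
%C = 96.088 / 278.058 × 100 = 34.56%.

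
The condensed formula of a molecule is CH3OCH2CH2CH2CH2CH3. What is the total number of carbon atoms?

6

Atom tally by fragment:
  CH3OCH2 → C:2 H:5 O:1
  CH2 → C:1 H:2
  CH2 → C:1 H:2
  CH2 → C:1 H:2
  CH3 → C:1 H:3
Element totals:
  C: 6
  H: 14
  O: 1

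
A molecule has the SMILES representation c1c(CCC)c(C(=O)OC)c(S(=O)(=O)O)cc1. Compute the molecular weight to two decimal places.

Atom tally by fragment:
  benzene ring core → C:6 H:6
  (− 3 ring H displaced by substituents)
  + CH2CH2CH3 → C:3 H:7
  + COOCH3 → C:2 H:3 O:2
  + SO3H → S:1 O:3 H:1
Element totals:
  C: 11
  H: 14
  O: 5
  S: 1
Molecular formula: C11H14O5S.
  M = 11(12.011) + 14(1.008) + 5(15.999) + 32.06
    = 132.121 + 14.112 + 79.995 + 32.060 = 258.288

258.29 g/mol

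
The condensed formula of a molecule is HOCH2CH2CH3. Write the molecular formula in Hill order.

C3H8O

Atom tally by fragment:
  HOCH2CH2 → C:2 H:5 O:1
  CH3 → C:1 H:3
Element totals:
  C: 3
  H: 8
  O: 1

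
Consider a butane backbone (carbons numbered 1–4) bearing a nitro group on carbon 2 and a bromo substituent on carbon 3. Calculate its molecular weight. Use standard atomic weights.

182.02 g/mol

Atom tally by fragment:
  CH3 → C:1 H:3
  CH(NO2) → C:1 H:1 N:1 O:2
  CH(Br) → C:1 H:1 Br:1
  CH3 → C:1 H:3
Element totals:
  C: 4
  H: 8
  Br: 1
  N: 1
  O: 2
Molecular formula: C4H8BrNO2.
  M = 4(12.011) + 8(1.008) + 79.904 + 14.007 + 2(15.999)
    = 48.044 + 8.064 + 79.904 + 14.007 + 31.998 = 182.017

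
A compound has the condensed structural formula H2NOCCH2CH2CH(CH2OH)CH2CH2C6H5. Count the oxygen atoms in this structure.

2

Atom tally by fragment:
  H2NOCCH2 → C:2 H:4 O:1 N:1
  CH2 → C:1 H:2
  CH(CH2OH) → C:2 H:4 O:1
  CH2 → C:1 H:2
  CH2C6H5 → C:7 H:7
Element totals:
  C: 13
  H: 19
  N: 1
  O: 2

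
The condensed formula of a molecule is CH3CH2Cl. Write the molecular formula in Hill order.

C2H5Cl

Atom tally by fragment:
  CH3 → C:1 H:3
  CH2Cl → C:1 H:2 Cl:1
Element totals:
  C: 2
  H: 5
  Cl: 1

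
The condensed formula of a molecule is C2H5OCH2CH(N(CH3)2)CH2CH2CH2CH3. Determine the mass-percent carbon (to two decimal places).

69.31%

Atom tally by fragment:
  C2H5OCH2 → C:3 H:7 O:1
  CH(N(CH3)2) → C:3 H:7 N:1
  CH2 → C:1 H:2
  CH2 → C:1 H:2
  CH2 → C:1 H:2
  CH3 → C:1 H:3
Element totals:
  C: 10
  H: 23
  N: 1
  O: 1
Molecular formula: C10H23NO.
Molar mass = 173.300 g/mol.
Mass from C: 10 × 12.011 = 120.110 g/mol.
%C = 120.110 / 173.300 × 100 = 69.31%.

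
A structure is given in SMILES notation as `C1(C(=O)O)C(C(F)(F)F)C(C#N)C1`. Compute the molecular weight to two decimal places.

Atom tally by fragment:
  cyclobutane ring core → C:4 H:8
  (− 3 ring H displaced by substituents)
  + COOH → C:1 H:1 O:2
  + CF3 → C:1 F:3
  + CN → C:1 N:1
Element totals:
  C: 7
  H: 6
  F: 3
  N: 1
  O: 2
Molecular formula: C7H6F3NO2.
  M = 7(12.011) + 6(1.008) + 3(18.998) + 14.007 + 2(15.999)
    = 84.077 + 6.048 + 56.994 + 14.007 + 31.998 = 193.124

193.12 g/mol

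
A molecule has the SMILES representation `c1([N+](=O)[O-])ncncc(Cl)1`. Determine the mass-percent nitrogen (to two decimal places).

Atom tally by fragment:
  pyrimidine ring core → C:4 H:4 N:2
  (− 2 ring H displaced by substituents)
  + NO2 → N:1 O:2
  + Cl → Cl:1
Element totals:
  C: 4
  H: 2
  Cl: 1
  N: 3
  O: 2
Molecular formula: C4H2ClN3O2.
Molar mass = 159.529 g/mol.
Mass from N: 3 × 14.007 = 42.021 g/mol.
%N = 42.021 / 159.529 × 100 = 26.34%.

26.34%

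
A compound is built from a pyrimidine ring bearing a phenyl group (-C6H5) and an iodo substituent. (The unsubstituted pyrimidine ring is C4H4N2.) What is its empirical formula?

Atom tally by fragment:
  pyrimidine ring core → C:4 H:4 N:2
  (− 2 ring H displaced by substituents)
  + C6H5 → C:6 H:5
  + I → I:1
Element totals:
  C: 10
  H: 7
  I: 1
  N: 2
Molecular formula: C10H7IN2.
gcd of subscripts (10, 7, 1, 2) = 1, so the empirical formula equals the molecular formula.

C10H7IN2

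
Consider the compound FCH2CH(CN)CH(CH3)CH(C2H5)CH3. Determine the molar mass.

Atom tally by fragment:
  FCH2 → C:1 H:2 F:1
  CH(CN) → C:2 H:1 N:1
  CH(CH3) → C:2 H:4
  CH(C2H5) → C:3 H:6
  CH3 → C:1 H:3
Element totals:
  C: 9
  H: 16
  F: 1
  N: 1
Molecular formula: C9H16FN.
  M = 9(12.011) + 16(1.008) + 18.998 + 14.007
    = 108.099 + 16.128 + 18.998 + 14.007 = 157.232

157.23 g/mol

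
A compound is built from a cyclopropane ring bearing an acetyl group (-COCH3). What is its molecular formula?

C5H8O

Atom tally by fragment:
  cyclopropane ring core → C:3 H:6
  (− 1 ring H displaced by substituents)
  + COCH3 → C:2 H:3 O:1
Element totals:
  C: 5
  H: 8
  O: 1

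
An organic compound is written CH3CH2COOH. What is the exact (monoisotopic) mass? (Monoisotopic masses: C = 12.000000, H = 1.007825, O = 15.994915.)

Atom tally by fragment:
  CH3 → C:1 H:3
  CH2COOH → C:2 H:3 O:2
Element totals:
  C: 3
  H: 6
  O: 2
Molecular formula: C3H6O2.
  M = 3(12.0) + 6(1.007825) + 2(15.994915)
    = 36.000000 + 6.046950 + 31.989830 = 74.036780

74.0368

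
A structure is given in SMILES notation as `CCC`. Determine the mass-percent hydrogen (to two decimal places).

18.29%

Atom tally by fragment:
  CH3 → C:1 H:3
  CH2 → C:1 H:2
  CH3 → C:1 H:3
Element totals:
  C: 3
  H: 8
Molecular formula: C3H8.
Molar mass = 44.097 g/mol.
Mass from H: 8 × 1.008 = 8.064 g/mol.
%H = 8.064 / 44.097 × 100 = 18.29%.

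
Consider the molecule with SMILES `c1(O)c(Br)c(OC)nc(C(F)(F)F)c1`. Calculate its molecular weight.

Atom tally by fragment:
  pyridine ring core → C:5 H:5 N:1
  (− 4 ring H displaced by substituents)
  + OH → O:1 H:1
  + Br → Br:1
  + OCH3 → C:1 H:3 O:1
  + CF3 → C:1 F:3
Element totals:
  C: 7
  H: 5
  Br: 1
  F: 3
  N: 1
  O: 2
Molecular formula: C7H5BrF3NO2.
  M = 7(12.011) + 5(1.008) + 79.904 + 3(18.998) + 14.007 + 2(15.999)
    = 84.077 + 5.040 + 79.904 + 56.994 + 14.007 + 31.998 = 272.020

272.02 g/mol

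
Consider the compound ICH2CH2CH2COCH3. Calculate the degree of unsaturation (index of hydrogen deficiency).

1

Atom tally by fragment:
  ICH2 → C:1 H:2 I:1
  CH2 → C:1 H:2
  CH2COCH3 → C:3 H:5 O:1
Element totals:
  C: 5
  H: 9
  I: 1
  O: 1
Molecular formula: C5H9IO.
DoU = (2C + 2 + N − H − X) / 2 = (2·5 + 2 + 0 − 9 − 1) / 2 = 1.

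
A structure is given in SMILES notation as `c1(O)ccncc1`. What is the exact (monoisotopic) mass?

95.0371

Atom tally by fragment:
  pyridine ring core → C:5 H:5 N:1
  (− 1 ring H displaced by substituents)
  + OH → O:1 H:1
Element totals:
  C: 5
  H: 5
  N: 1
  O: 1
Molecular formula: C5H5NO.
  M = 5(12.0) + 5(1.007825) + 14.003074 + 15.994915
    = 60.000000 + 5.039125 + 14.003074 + 15.994915 = 95.037114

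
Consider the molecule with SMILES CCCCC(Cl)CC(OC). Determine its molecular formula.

Atom tally by fragment:
  CH3 → C:1 H:3
  CH2 → C:1 H:2
  CH2 → C:1 H:2
  CH2 → C:1 H:2
  CH(Cl) → C:1 H:1 Cl:1
  CH2 → C:1 H:2
  CH2OCH3 → C:2 H:5 O:1
Element totals:
  C: 8
  H: 17
  Cl: 1
  O: 1

C8H17ClO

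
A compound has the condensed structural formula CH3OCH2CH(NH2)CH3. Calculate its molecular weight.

Element totals:
  C: 4
  H: 11
  N: 1
  O: 1
Molecular formula: C4H11NO.
  M = 4(12.011) + 11(1.008) + 14.007 + 15.999
    = 48.044 + 11.088 + 14.007 + 15.999 = 89.138

89.14 g/mol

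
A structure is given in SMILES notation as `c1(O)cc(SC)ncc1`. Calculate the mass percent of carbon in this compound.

Atom tally by fragment:
  pyridine ring core → C:5 H:5 N:1
  (− 2 ring H displaced by substituents)
  + OH → O:1 H:1
  + SCH3 → C:1 H:3 S:1
Element totals:
  C: 6
  H: 7
  N: 1
  O: 1
  S: 1
Molecular formula: C6H7NOS.
Molar mass = 141.188 g/mol.
Mass from C: 6 × 12.011 = 72.066 g/mol.
%C = 72.066 / 141.188 × 100 = 51.04%.

51.04%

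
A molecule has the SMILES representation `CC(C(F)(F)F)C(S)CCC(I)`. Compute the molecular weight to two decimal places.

Atom tally by fragment:
  CH3 → C:1 H:3
  CH(CF3) → C:2 H:1 F:3
  CH(SH) → C:1 H:2 S:1
  CH2 → C:1 H:2
  CH2 → C:1 H:2
  CH2I → C:1 H:2 I:1
Element totals:
  C: 7
  H: 12
  F: 3
  I: 1
  S: 1
Molecular formula: C7H12F3IS.
  M = 7(12.011) + 12(1.008) + 3(18.998) + 126.904 + 32.06
    = 84.077 + 12.096 + 56.994 + 126.904 + 32.060 = 312.131

312.13 g/mol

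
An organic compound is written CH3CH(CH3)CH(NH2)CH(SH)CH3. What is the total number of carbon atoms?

Atom tally by fragment:
  CH3 → C:1 H:3
  CH(CH3) → C:2 H:4
  CH(NH2) → C:1 H:3 N:1
  CH(SH) → C:1 H:2 S:1
  CH3 → C:1 H:3
Element totals:
  C: 6
  H: 15
  N: 1
  S: 1

6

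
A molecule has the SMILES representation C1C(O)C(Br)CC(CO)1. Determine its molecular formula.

C6H11BrO2

Atom tally by fragment:
  cyclopentane ring core → C:5 H:10
  (− 3 ring H displaced by substituents)
  + OH → O:1 H:1
  + Br → Br:1
  + CH2OH → C:1 H:3 O:1
Element totals:
  C: 6
  H: 11
  Br: 1
  O: 2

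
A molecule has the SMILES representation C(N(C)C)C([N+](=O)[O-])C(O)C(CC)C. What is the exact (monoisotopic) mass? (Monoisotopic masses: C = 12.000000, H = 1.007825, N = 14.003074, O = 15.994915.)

Atom tally by fragment:
  (CH3)2NCH2 → C:3 H:8 N:1
  CH(NO2) → C:1 H:1 N:1 O:2
  CH(OH) → C:1 H:2 O:1
  CH(C2H5) → C:3 H:6
  CH3 → C:1 H:3
Element totals:
  C: 9
  H: 20
  N: 2
  O: 3
Molecular formula: C9H20N2O3.
  M = 9(12.0) + 20(1.007825) + 2(14.003074) + 3(15.994915)
    = 108.000000 + 20.156500 + 28.006148 + 47.984745 = 204.147393

204.1474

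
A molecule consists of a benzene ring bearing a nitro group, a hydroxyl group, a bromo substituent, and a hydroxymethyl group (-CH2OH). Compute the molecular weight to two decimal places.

Atom tally by fragment:
  benzene ring core → C:6 H:6
  (− 4 ring H displaced by substituents)
  + NO2 → N:1 O:2
  + OH → O:1 H:1
  + Br → Br:1
  + CH2OH → C:1 H:3 O:1
Element totals:
  C: 7
  H: 6
  Br: 1
  N: 1
  O: 4
Molecular formula: C7H6BrNO4.
  M = 7(12.011) + 6(1.008) + 79.904 + 14.007 + 4(15.999)
    = 84.077 + 6.048 + 79.904 + 14.007 + 63.996 = 248.032

248.03 g/mol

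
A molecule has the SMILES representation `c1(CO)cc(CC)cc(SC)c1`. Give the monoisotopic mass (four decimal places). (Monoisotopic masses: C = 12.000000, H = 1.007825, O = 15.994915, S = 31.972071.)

182.0765

Atom tally by fragment:
  benzene ring core → C:6 H:6
  (− 3 ring H displaced by substituents)
  + CH2OH → C:1 H:3 O:1
  + C2H5 → C:2 H:5
  + SCH3 → C:1 H:3 S:1
Element totals:
  C: 10
  H: 14
  O: 1
  S: 1
Molecular formula: C10H14OS.
  M = 10(12.0) + 14(1.007825) + 15.994915 + 31.972071
    = 120.000000 + 14.109550 + 15.994915 + 31.972071 = 182.076536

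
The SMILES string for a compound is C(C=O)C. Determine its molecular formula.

Atom tally by fragment:
  OHCCH2 → C:2 H:3 O:1
  CH3 → C:1 H:3
Element totals:
  C: 3
  H: 6
  O: 1

C3H6O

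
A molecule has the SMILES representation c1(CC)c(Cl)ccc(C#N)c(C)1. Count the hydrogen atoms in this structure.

10

Atom tally by fragment:
  benzene ring core → C:6 H:6
  (− 4 ring H displaced by substituents)
  + C2H5 → C:2 H:5
  + Cl → Cl:1
  + CN → C:1 N:1
  + CH3 → C:1 H:3
Element totals:
  C: 10
  H: 10
  Cl: 1
  N: 1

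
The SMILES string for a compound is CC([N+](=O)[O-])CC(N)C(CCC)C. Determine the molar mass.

Atom tally by fragment:
  CH3 → C:1 H:3
  CH(NO2) → C:1 H:1 N:1 O:2
  CH2 → C:1 H:2
  CH(NH2) → C:1 H:3 N:1
  CH(CH2CH2CH3) → C:4 H:8
  CH3 → C:1 H:3
Element totals:
  C: 9
  H: 20
  N: 2
  O: 2
Molecular formula: C9H20N2O2.
  M = 9(12.011) + 20(1.008) + 2(14.007) + 2(15.999)
    = 108.099 + 20.160 + 28.014 + 31.998 = 188.271

188.27 g/mol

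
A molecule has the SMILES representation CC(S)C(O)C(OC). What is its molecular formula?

C5H12O2S

Atom tally by fragment:
  CH3 → C:1 H:3
  CH(SH) → C:1 H:2 S:1
  CH(OH) → C:1 H:2 O:1
  CH2OCH3 → C:2 H:5 O:1
Element totals:
  C: 5
  H: 12
  O: 2
  S: 1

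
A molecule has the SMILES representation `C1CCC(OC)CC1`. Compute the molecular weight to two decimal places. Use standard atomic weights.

Atom tally by fragment:
  cyclohexane ring core → C:6 H:12
  (− 1 ring H displaced by substituents)
  + OCH3 → C:1 H:3 O:1
Element totals:
  C: 7
  H: 14
  O: 1
Molecular formula: C7H14O.
  M = 7(12.011) + 14(1.008) + 15.999
    = 84.077 + 14.112 + 15.999 = 114.188

114.19 g/mol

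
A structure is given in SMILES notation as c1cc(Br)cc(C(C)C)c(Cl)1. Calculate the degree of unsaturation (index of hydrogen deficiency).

4

Atom tally by fragment:
  benzene ring core → C:6 H:6
  (− 3 ring H displaced by substituents)
  + Br → Br:1
  + CH(CH3)2 → C:3 H:7
  + Cl → Cl:1
Element totals:
  C: 9
  H: 10
  Br: 1
  Cl: 1
Molecular formula: C9H10BrCl.
DoU = (2C + 2 + N − H − X) / 2 = (2·9 + 2 + 0 − 10 − 2) / 2 = 4.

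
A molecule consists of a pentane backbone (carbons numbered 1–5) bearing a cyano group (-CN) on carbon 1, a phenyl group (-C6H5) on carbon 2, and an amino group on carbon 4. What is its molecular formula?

C12H16N2

Atom tally by fragment:
  NCCH2 → C:2 H:2 N:1
  CH(C6H5) → C:7 H:6
  CH2 → C:1 H:2
  CH(NH2) → C:1 H:3 N:1
  CH3 → C:1 H:3
Element totals:
  C: 12
  H: 16
  N: 2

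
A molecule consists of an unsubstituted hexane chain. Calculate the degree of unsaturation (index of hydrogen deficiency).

Atom tally by fragment:
  CH3 → C:1 H:3
  CH2 → C:1 H:2
  CH2 → C:1 H:2
  CH2 → C:1 H:2
  CH2 → C:1 H:2
  CH3 → C:1 H:3
Element totals:
  C: 6
  H: 14
Molecular formula: C6H14.
DoU = (2C + 2 + N − H − X) / 2 = (2·6 + 2 + 0 − 14 − 0) / 2 = 0.

0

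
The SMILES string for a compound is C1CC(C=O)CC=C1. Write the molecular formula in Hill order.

C7H10O

Atom tally by fragment:
  cyclohexene ring core → C:6 H:10
  (− 1 ring H displaced by substituents)
  + CHO → C:1 H:1 O:1
Element totals:
  C: 7
  H: 10
  O: 1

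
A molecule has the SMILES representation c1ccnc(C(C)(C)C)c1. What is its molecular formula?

C9H13N

Atom tally by fragment:
  pyridine ring core → C:5 H:5 N:1
  (− 1 ring H displaced by substituents)
  + C(CH3)3 → C:4 H:9
Element totals:
  C: 9
  H: 13
  N: 1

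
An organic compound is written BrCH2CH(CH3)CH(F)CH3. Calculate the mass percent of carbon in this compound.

35.53%

Atom tally by fragment:
  BrCH2 → C:1 H:2 Br:1
  CH(CH3) → C:2 H:4
  CH(F) → C:1 H:1 F:1
  CH3 → C:1 H:3
Element totals:
  C: 5
  H: 10
  Br: 1
  F: 1
Molecular formula: C5H10BrF.
Molar mass = 169.037 g/mol.
Mass from C: 5 × 12.011 = 60.055 g/mol.
%C = 60.055 / 169.037 × 100 = 35.53%.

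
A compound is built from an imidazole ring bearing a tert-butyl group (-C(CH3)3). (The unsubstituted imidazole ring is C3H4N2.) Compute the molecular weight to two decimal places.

124.19 g/mol

Atom tally by fragment:
  imidazole ring core → C:3 H:4 N:2
  (− 1 ring H displaced by substituents)
  + C(CH3)3 → C:4 H:9
Element totals:
  C: 7
  H: 12
  N: 2
Molecular formula: C7H12N2.
  M = 7(12.011) + 12(1.008) + 2(14.007)
    = 84.077 + 12.096 + 28.014 = 124.187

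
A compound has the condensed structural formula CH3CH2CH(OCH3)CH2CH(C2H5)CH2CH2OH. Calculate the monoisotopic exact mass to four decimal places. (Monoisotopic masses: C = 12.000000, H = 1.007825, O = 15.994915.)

174.1620

Atom tally by fragment:
  CH3 → C:1 H:3
  CH2 → C:1 H:2
  CH(OCH3) → C:2 H:4 O:1
  CH2 → C:1 H:2
  CH(C2H5) → C:3 H:6
  CH2 → C:1 H:2
  CH2OH → C:1 H:3 O:1
Element totals:
  C: 10
  H: 22
  O: 2
Molecular formula: C10H22O2.
  M = 10(12.0) + 22(1.007825) + 2(15.994915)
    = 120.000000 + 22.172150 + 31.989830 = 174.161980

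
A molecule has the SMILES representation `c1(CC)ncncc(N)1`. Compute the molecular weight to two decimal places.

Atom tally by fragment:
  pyrimidine ring core → C:4 H:4 N:2
  (− 2 ring H displaced by substituents)
  + C2H5 → C:2 H:5
  + NH2 → N:1 H:2
Element totals:
  C: 6
  H: 9
  N: 3
Molecular formula: C6H9N3.
  M = 6(12.011) + 9(1.008) + 3(14.007)
    = 72.066 + 9.072 + 42.021 = 123.159

123.16 g/mol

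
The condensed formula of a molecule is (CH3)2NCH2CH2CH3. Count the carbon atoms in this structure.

Atom tally by fragment:
  (CH3)2NCH2 → C:3 H:8 N:1
  CH2 → C:1 H:2
  CH3 → C:1 H:3
Element totals:
  C: 5
  H: 13
  N: 1

5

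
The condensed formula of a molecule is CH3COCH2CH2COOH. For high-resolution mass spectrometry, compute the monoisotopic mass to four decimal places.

Element totals:
  C: 5
  H: 8
  O: 3
Molecular formula: C5H8O3.
  M = 5(12.0) + 8(1.007825) + 3(15.994915)
    = 60.000000 + 8.062600 + 47.984745 = 116.047345

116.0473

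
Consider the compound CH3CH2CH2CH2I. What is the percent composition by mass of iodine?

Element totals:
  C: 4
  H: 9
  I: 1
Molecular formula: C4H9I.
Molar mass = 184.020 g/mol.
Mass from I: 1 × 126.904 = 126.904 g/mol.
%I = 126.904 / 184.020 × 100 = 68.96%.

68.96%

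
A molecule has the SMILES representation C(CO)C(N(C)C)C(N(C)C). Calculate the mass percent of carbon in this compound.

Atom tally by fragment:
  HOCH2CH2 → C:2 H:5 O:1
  CH(N(CH3)2) → C:3 H:7 N:1
  CH2N(CH3)2 → C:3 H:8 N:1
Element totals:
  C: 8
  H: 20
  N: 2
  O: 1
Molecular formula: C8H20N2O.
Molar mass = 160.261 g/mol.
Mass from C: 8 × 12.011 = 96.088 g/mol.
%C = 96.088 / 160.261 × 100 = 59.96%.

59.96%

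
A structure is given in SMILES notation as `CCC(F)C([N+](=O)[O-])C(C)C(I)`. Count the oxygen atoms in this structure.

Atom tally by fragment:
  CH3 → C:1 H:3
  CH2 → C:1 H:2
  CH(F) → C:1 H:1 F:1
  CH(NO2) → C:1 H:1 N:1 O:2
  CH(CH3) → C:2 H:4
  CH2I → C:1 H:2 I:1
Element totals:
  C: 7
  H: 13
  F: 1
  I: 1
  N: 1
  O: 2

2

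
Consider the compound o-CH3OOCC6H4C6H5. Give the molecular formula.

C14H12O2

Element totals:
  C: 14
  H: 12
  O: 2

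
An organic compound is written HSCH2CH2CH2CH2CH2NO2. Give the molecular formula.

C5H11NO2S

Atom tally by fragment:
  HSCH2 → C:1 H:3 S:1
  CH2 → C:1 H:2
  CH2 → C:1 H:2
  CH2 → C:1 H:2
  CH2NO2 → C:1 H:2 N:1 O:2
Element totals:
  C: 5
  H: 11
  N: 1
  O: 2
  S: 1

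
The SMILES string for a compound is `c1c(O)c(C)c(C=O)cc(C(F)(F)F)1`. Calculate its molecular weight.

204.15 g/mol

Atom tally by fragment:
  benzene ring core → C:6 H:6
  (− 4 ring H displaced by substituents)
  + OH → O:1 H:1
  + CH3 → C:1 H:3
  + CHO → C:1 H:1 O:1
  + CF3 → C:1 F:3
Element totals:
  C: 9
  H: 7
  F: 3
  O: 2
Molecular formula: C9H7F3O2.
  M = 9(12.011) + 7(1.008) + 3(18.998) + 2(15.999)
    = 108.099 + 7.056 + 56.994 + 31.998 = 204.147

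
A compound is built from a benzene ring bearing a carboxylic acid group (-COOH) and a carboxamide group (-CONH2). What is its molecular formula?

Atom tally by fragment:
  benzene ring core → C:6 H:6
  (− 2 ring H displaced by substituents)
  + COOH → C:1 H:1 O:2
  + CONH2 → C:1 H:2 O:1 N:1
Element totals:
  C: 8
  H: 7
  N: 1
  O: 3

C8H7NO3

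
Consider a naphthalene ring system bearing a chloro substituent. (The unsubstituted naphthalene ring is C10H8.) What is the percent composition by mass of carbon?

73.86%

Atom tally by fragment:
  naphthalene ring system core → C:10 H:8
  (− 1 ring H displaced by substituents)
  + Cl → Cl:1
Element totals:
  C: 10
  H: 7
  Cl: 1
Molecular formula: C10H7Cl.
Molar mass = 162.616 g/mol.
Mass from C: 10 × 12.011 = 120.110 g/mol.
%C = 120.110 / 162.616 × 100 = 73.86%.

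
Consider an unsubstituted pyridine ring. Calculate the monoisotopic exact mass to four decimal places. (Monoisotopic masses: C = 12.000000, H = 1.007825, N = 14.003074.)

Atom tally by fragment:
  pyridine ring core → C:5 H:5 N:1
Element totals:
  C: 5
  H: 5
  N: 1
Molecular formula: C5H5N.
  M = 5(12.0) + 5(1.007825) + 14.003074
    = 60.000000 + 5.039125 + 14.003074 = 79.042199

79.0422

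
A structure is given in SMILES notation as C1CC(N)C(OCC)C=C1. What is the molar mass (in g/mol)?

Atom tally by fragment:
  cyclohexene ring core → C:6 H:10
  (− 2 ring H displaced by substituents)
  + NH2 → N:1 H:2
  + OC2H5 → C:2 H:5 O:1
Element totals:
  C: 8
  H: 15
  N: 1
  O: 1
Molecular formula: C8H15NO.
  M = 8(12.011) + 15(1.008) + 14.007 + 15.999
    = 96.088 + 15.120 + 14.007 + 15.999 = 141.214

141.21 g/mol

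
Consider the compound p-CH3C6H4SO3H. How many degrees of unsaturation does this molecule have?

Atom tally by fragment:
  benzene ring core → C:6 H:6
  (− 2 ring H displaced by substituents)
  + CH3 → C:1 H:3
  + SO3H → S:1 O:3 H:1
Element totals:
  C: 7
  H: 8
  O: 3
  S: 1
Molecular formula: C7H8O3S.
DoU = (2C + 2 + N − H − X) / 2 = (2·7 + 2 + 0 − 8 − 0) / 2 = 4.

4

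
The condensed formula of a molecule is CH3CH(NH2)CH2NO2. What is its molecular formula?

C3H8N2O2

Atom tally by fragment:
  CH3 → C:1 H:3
  CH(NH2) → C:1 H:3 N:1
  CH2NO2 → C:1 H:2 N:1 O:2
Element totals:
  C: 3
  H: 8
  N: 2
  O: 2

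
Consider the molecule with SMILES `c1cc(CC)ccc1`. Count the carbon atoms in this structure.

8

Atom tally by fragment:
  benzene ring core → C:6 H:6
  (− 1 ring H displaced by substituents)
  + C2H5 → C:2 H:5
Element totals:
  C: 8
  H: 10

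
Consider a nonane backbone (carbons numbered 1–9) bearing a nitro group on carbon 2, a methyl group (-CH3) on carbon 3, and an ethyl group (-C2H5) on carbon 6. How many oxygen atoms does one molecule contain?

2

Atom tally by fragment:
  CH3 → C:1 H:3
  CH(NO2) → C:1 H:1 N:1 O:2
  CH(CH3) → C:2 H:4
  CH2 → C:1 H:2
  CH2 → C:1 H:2
  CH(C2H5) → C:3 H:6
  CH2 → C:1 H:2
  CH2 → C:1 H:2
  CH3 → C:1 H:3
Element totals:
  C: 12
  H: 25
  N: 1
  O: 2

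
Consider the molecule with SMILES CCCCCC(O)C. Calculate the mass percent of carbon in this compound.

72.35%

Atom tally by fragment:
  CH3 → C:1 H:3
  CH2 → C:1 H:2
  CH2 → C:1 H:2
  CH2 → C:1 H:2
  CH2 → C:1 H:2
  CH(OH) → C:1 H:2 O:1
  CH3 → C:1 H:3
Element totals:
  C: 7
  H: 16
  O: 1
Molecular formula: C7H16O.
Molar mass = 116.204 g/mol.
Mass from C: 7 × 12.011 = 84.077 g/mol.
%C = 84.077 / 116.204 × 100 = 72.35%.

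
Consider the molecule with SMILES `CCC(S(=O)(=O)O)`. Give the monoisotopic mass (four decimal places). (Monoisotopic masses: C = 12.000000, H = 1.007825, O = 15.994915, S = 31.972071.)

124.0194

Atom tally by fragment:
  CH3 → C:1 H:3
  CH2 → C:1 H:2
  CH2SO3H → C:1 H:3 S:1 O:3
Element totals:
  C: 3
  H: 8
  O: 3
  S: 1
Molecular formula: C3H8O3S.
  M = 3(12.0) + 8(1.007825) + 3(15.994915) + 31.972071
    = 36.000000 + 8.062600 + 47.984745 + 31.972071 = 124.019416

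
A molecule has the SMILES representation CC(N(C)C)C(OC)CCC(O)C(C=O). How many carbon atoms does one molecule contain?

Atom tally by fragment:
  CH3 → C:1 H:3
  CH(N(CH3)2) → C:3 H:7 N:1
  CH(OCH3) → C:2 H:4 O:1
  CH2 → C:1 H:2
  CH2 → C:1 H:2
  CH(OH) → C:1 H:2 O:1
  CH2CHO → C:2 H:3 O:1
Element totals:
  C: 11
  H: 23
  N: 1
  O: 3

11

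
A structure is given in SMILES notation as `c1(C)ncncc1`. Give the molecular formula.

C5H6N2

Atom tally by fragment:
  pyrimidine ring core → C:4 H:4 N:2
  (− 1 ring H displaced by substituents)
  + CH3 → C:1 H:3
Element totals:
  C: 5
  H: 6
  N: 2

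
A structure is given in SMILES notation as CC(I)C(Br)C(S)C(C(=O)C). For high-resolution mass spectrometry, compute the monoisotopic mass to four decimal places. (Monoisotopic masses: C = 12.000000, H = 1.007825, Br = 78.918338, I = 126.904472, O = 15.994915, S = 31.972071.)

349.8837

Atom tally by fragment:
  CH3 → C:1 H:3
  CH(I) → C:1 H:1 I:1
  CH(Br) → C:1 H:1 Br:1
  CH(SH) → C:1 H:2 S:1
  CH2COCH3 → C:3 H:5 O:1
Element totals:
  C: 7
  H: 12
  Br: 1
  I: 1
  O: 1
  S: 1
Molecular formula: C7H12BrIOS.
  M = 7(12.0) + 12(1.007825) + 78.918338 + 126.904472 + 15.994915 + 31.972071
    = 84.000000 + 12.093900 + 78.918338 + 126.904472 + 15.994915 + 31.972071 = 349.883696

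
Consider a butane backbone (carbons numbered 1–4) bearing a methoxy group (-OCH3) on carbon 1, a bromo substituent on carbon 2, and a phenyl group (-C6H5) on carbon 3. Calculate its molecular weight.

243.14 g/mol

Atom tally by fragment:
  CH3OCH2 → C:2 H:5 O:1
  CH(Br) → C:1 H:1 Br:1
  CH(C6H5) → C:7 H:6
  CH3 → C:1 H:3
Element totals:
  C: 11
  H: 15
  Br: 1
  O: 1
Molecular formula: C11H15BrO.
  M = 11(12.011) + 15(1.008) + 79.904 + 15.999
    = 132.121 + 15.120 + 79.904 + 15.999 = 243.144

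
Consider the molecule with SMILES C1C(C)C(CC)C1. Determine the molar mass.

Atom tally by fragment:
  cyclobutane ring core → C:4 H:8
  (− 2 ring H displaced by substituents)
  + CH3 → C:1 H:3
  + C2H5 → C:2 H:5
Element totals:
  C: 7
  H: 14
Molecular formula: C7H14.
  M = 7(12.011) + 14(1.008)
    = 84.077 + 14.112 = 98.189

98.19 g/mol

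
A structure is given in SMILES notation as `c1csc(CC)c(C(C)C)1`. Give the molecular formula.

Atom tally by fragment:
  thiophene ring core → C:4 H:4 S:1
  (− 2 ring H displaced by substituents)
  + C2H5 → C:2 H:5
  + CH(CH3)2 → C:3 H:7
Element totals:
  C: 9
  H: 14
  S: 1

C9H14S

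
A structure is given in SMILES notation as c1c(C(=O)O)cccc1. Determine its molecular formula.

C7H6O2

Atom tally by fragment:
  benzene ring core → C:6 H:6
  (− 1 ring H displaced by substituents)
  + COOH → C:1 H:1 O:2
Element totals:
  C: 7
  H: 6
  O: 2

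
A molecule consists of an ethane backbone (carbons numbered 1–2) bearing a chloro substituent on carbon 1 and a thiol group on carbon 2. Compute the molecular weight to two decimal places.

96.57 g/mol

Atom tally by fragment:
  ClCH2 → C:1 H:2 Cl:1
  CH2SH → C:1 H:3 S:1
Element totals:
  C: 2
  H: 5
  Cl: 1
  S: 1
Molecular formula: C2H5ClS.
  M = 2(12.011) + 5(1.008) + 35.45 + 32.06
    = 24.022 + 5.040 + 35.450 + 32.060 = 96.572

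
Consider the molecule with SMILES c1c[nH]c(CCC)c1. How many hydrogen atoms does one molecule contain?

Atom tally by fragment:
  pyrrole ring core → C:4 H:5 N:1
  (− 1 ring H displaced by substituents)
  + CH2CH2CH3 → C:3 H:7
Element totals:
  C: 7
  H: 11
  N: 1

11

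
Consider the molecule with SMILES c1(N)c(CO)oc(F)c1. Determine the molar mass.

Atom tally by fragment:
  furan ring core → C:4 H:4 O:1
  (− 3 ring H displaced by substituents)
  + NH2 → N:1 H:2
  + CH2OH → C:1 H:3 O:1
  + F → F:1
Element totals:
  C: 5
  H: 6
  F: 1
  N: 1
  O: 2
Molecular formula: C5H6FNO2.
  M = 5(12.011) + 6(1.008) + 18.998 + 14.007 + 2(15.999)
    = 60.055 + 6.048 + 18.998 + 14.007 + 31.998 = 131.106

131.11 g/mol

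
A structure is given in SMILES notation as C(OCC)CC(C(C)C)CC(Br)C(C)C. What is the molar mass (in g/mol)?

279.26 g/mol

Atom tally by fragment:
  C2H5OCH2 → C:3 H:7 O:1
  CH2 → C:1 H:2
  CH(CH(CH3)2) → C:4 H:8
  CH2 → C:1 H:2
  CH(Br) → C:1 H:1 Br:1
  CH(CH3) → C:2 H:4
  CH3 → C:1 H:3
Element totals:
  C: 13
  H: 27
  Br: 1
  O: 1
Molecular formula: C13H27BrO.
  M = 13(12.011) + 27(1.008) + 79.904 + 15.999
    = 156.143 + 27.216 + 79.904 + 15.999 = 279.262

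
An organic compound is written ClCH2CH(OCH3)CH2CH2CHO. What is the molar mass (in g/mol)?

150.60 g/mol

Atom tally by fragment:
  ClCH2 → C:1 H:2 Cl:1
  CH(OCH3) → C:2 H:4 O:1
  CH2 → C:1 H:2
  CH2CHO → C:2 H:3 O:1
Element totals:
  C: 6
  H: 11
  Cl: 1
  O: 2
Molecular formula: C6H11ClO2.
  M = 6(12.011) + 11(1.008) + 35.45 + 2(15.999)
    = 72.066 + 11.088 + 35.450 + 31.998 = 150.602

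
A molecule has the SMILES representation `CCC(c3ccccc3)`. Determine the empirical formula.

Atom tally by fragment:
  CH3 → C:1 H:3
  CH2 → C:1 H:2
  CH2C6H5 → C:7 H:7
Element totals:
  C: 9
  H: 12
Molecular formula: C9H12.
gcd of subscripts = 3; dividing each by 3:
  C: 9/3 = 3
  H: 12/3 = 4

C3H4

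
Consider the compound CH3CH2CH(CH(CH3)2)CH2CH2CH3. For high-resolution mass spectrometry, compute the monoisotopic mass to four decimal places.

128.1565

Atom tally by fragment:
  CH3 → C:1 H:3
  CH2 → C:1 H:2
  CH(CH(CH3)2) → C:4 H:8
  CH2 → C:1 H:2
  CH2 → C:1 H:2
  CH3 → C:1 H:3
Element totals:
  C: 9
  H: 20
Molecular formula: C9H20.
  M = 9(12.0) + 20(1.007825)
    = 108.000000 + 20.156500 = 128.156500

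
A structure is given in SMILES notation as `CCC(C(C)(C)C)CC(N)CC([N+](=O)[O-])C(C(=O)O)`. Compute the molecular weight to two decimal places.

274.36 g/mol

Atom tally by fragment:
  CH3 → C:1 H:3
  CH2 → C:1 H:2
  CH(C(CH3)3) → C:5 H:10
  CH2 → C:1 H:2
  CH(NH2) → C:1 H:3 N:1
  CH2 → C:1 H:2
  CH(NO2) → C:1 H:1 N:1 O:2
  CH2COOH → C:2 H:3 O:2
Element totals:
  C: 13
  H: 26
  N: 2
  O: 4
Molecular formula: C13H26N2O4.
  M = 13(12.011) + 26(1.008) + 2(14.007) + 4(15.999)
    = 156.143 + 26.208 + 28.014 + 63.996 = 274.361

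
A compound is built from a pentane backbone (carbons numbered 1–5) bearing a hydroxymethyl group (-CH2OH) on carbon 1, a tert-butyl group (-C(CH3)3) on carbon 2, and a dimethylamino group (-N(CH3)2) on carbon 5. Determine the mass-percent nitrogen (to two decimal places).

Atom tally by fragment:
  HOCH2CH2 → C:2 H:5 O:1
  CH(C(CH3)3) → C:5 H:10
  CH2 → C:1 H:2
  CH2 → C:1 H:2
  CH2N(CH3)2 → C:3 H:8 N:1
Element totals:
  C: 12
  H: 27
  N: 1
  O: 1
Molecular formula: C12H27NO.
Molar mass = 201.354 g/mol.
Mass from N: 1 × 14.007 = 14.007 g/mol.
%N = 14.007 / 201.354 × 100 = 6.96%.

6.96%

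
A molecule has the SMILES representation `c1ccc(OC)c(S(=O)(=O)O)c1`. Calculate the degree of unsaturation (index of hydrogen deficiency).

Atom tally by fragment:
  benzene ring core → C:6 H:6
  (− 2 ring H displaced by substituents)
  + OCH3 → C:1 H:3 O:1
  + SO3H → S:1 O:3 H:1
Element totals:
  C: 7
  H: 8
  O: 4
  S: 1
Molecular formula: C7H8O4S.
DoU = (2C + 2 + N − H − X) / 2 = (2·7 + 2 + 0 − 8 − 0) / 2 = 4.

4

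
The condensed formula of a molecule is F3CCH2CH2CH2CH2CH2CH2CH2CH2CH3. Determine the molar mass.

196.26 g/mol

Atom tally by fragment:
  F3CCH2 → C:2 H:2 F:3
  CH2 → C:1 H:2
  CH2 → C:1 H:2
  CH2 → C:1 H:2
  CH2 → C:1 H:2
  CH2 → C:1 H:2
  CH2 → C:1 H:2
  CH2 → C:1 H:2
  CH3 → C:1 H:3
Element totals:
  C: 10
  H: 19
  F: 3
Molecular formula: C10H19F3.
  M = 10(12.011) + 19(1.008) + 3(18.998)
    = 120.110 + 19.152 + 56.994 = 196.256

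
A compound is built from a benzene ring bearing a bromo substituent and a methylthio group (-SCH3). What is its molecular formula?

C7H7BrS

Atom tally by fragment:
  benzene ring core → C:6 H:6
  (− 2 ring H displaced by substituents)
  + Br → Br:1
  + SCH3 → C:1 H:3 S:1
Element totals:
  C: 7
  H: 7
  Br: 1
  S: 1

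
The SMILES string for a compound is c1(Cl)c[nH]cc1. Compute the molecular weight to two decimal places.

Atom tally by fragment:
  pyrrole ring core → C:4 H:5 N:1
  (− 1 ring H displaced by substituents)
  + Cl → Cl:1
Element totals:
  C: 4
  H: 4
  Cl: 1
  N: 1
Molecular formula: C4H4ClN.
  M = 4(12.011) + 4(1.008) + 35.45 + 14.007
    = 48.044 + 4.032 + 35.450 + 14.007 = 101.533

101.53 g/mol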